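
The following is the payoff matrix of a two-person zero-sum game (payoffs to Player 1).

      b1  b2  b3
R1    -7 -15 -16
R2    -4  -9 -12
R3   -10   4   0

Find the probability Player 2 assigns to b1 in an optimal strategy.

Row minima: R1 → -16, R2 → -12, R3 → -10; maximin = -10.
Column maxima: b1 → -4, b2 → 4, b3 → 0; minimax = -4.
-10 ≠ -4, so there is no saddle point; optimal play is mixed.
R1 is strictly dominated by R2, so Player 1 never plays it.
b2 is strictly dominated by b3 (it gives Player 1 strictly more in every row), so Player 2 never plays it.
On the remaining 2×2 (R2, R3 vs b1, b3):
Let Player 1 play R2 with probability p. Expected payoff against b1: (-4)p + (-10)(1−p) = 6p − 10; against b3: (-12)p + 0(1−p) = −12p.
Setting these equal: 6p − 10 = −12p ⇒ 18p = 10 ⇒ p = 5/9, and the value is (6)·(5/9) − 10 = -20/3.
For Player 2: with q = P(b1), equating R2's and R3's payoffs gives 8q − 12 = −10q ⇒ q = 2/3.

2/3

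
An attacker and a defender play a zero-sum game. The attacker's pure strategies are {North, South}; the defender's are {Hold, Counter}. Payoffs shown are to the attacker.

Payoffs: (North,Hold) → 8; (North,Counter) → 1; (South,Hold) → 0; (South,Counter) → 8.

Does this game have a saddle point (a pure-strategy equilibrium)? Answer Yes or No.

No

Row minima: North → 1, South → 0; maximin = 1.
Column maxima: Hold → 8, Counter → 8; minimax = 8.
1 ≠ 8, so no pure-strategy equilibrium exists.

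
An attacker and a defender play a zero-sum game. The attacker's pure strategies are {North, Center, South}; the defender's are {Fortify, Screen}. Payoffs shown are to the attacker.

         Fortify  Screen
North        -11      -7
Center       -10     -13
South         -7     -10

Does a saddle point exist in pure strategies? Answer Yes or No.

Row minima: North → -11, Center → -13, South → -10; maximin = -10.
Column maxima: Fortify → -7, Screen → -7; minimax = -7.
-10 ≠ -7, so no pure-strategy equilibrium exists.

No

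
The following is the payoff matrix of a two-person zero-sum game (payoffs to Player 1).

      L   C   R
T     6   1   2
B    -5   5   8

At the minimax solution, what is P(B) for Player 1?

1/3

Row minima: T → 1, B → -5; maximin = 1.
Column maxima: L → 6, C → 5, R → 8; minimax = 5.
1 ≠ 5, so there is no saddle point; optimal play is mixed.
R is strictly dominated by C (it gives Player 1 strictly more in every row), so Player 2 never plays it.
On the remaining 2×2 (T, B vs L, C):
Let Player 1 play T with probability p. Expected payoff against L: 6p + (-5)(1−p) = 11p − 5; against C: 1p + 5(1−p) = −4p + 5.
Setting these equal: 11p − 5 = −4p + 5 ⇒ 15p = 10 ⇒ p = 2/3, and the value is (11)·(2/3) − 5 = 7/3.
For Player 2: with q = P(L), equating T's and B's payoffs gives 5q + 1 = −10q + 5 ⇒ q = 4/15.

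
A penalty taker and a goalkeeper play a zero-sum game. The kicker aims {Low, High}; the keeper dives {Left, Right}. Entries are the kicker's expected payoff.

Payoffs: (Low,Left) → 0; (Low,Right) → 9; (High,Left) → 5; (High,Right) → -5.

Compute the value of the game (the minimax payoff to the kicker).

45/19

Row minima: Low → 0, High → -5; maximin = 0.
Column maxima: Left → 5, Right → 9; minimax = 5.
0 ≠ 5, so there is no saddle point; optimal play is mixed.
Let the kicker play Low with probability p. Expected payoff against Left: 0p + 5(1−p) = −5p + 5; against Right: 9p + (-5)(1−p) = 14p − 5.
Setting these equal: −5p + 5 = 14p − 5 ⇒ −19p = -10 ⇒ p = 10/19, and the value is (-5)·(10/19) + 5 = 45/19.
For the keeper: with q = P(Left), equating Low's and High's payoffs gives −9q + 9 = 10q − 5 ⇒ q = 14/19.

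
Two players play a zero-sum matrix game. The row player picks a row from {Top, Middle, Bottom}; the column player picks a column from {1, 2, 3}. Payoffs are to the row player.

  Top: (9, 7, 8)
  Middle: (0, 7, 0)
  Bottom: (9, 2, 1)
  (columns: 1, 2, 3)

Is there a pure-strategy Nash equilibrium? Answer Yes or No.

Row minima: Top → 7, Middle → 0, Bottom → 1; maximin = 7.
Column maxima: 1 → 9, 2 → 7, 3 → 8; minimax = 7.
maximin = minimax = 7, so a saddle point exists.

Yes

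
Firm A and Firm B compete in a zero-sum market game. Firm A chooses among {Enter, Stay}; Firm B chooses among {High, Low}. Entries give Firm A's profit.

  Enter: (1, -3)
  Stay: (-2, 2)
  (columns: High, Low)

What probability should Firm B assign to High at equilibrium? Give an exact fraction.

5/8

Row minima: Enter → -3, Stay → -2; maximin = -2.
Column maxima: High → 1, Low → 2; minimax = 1.
-2 ≠ 1, so there is no saddle point; optimal play is mixed.
Let Firm A play Enter with probability p. Expected payoff against High: 1p + (-2)(1−p) = 3p − 2; against Low: (-3)p + 2(1−p) = −5p + 2.
Setting these equal: 3p − 2 = −5p + 2 ⇒ 8p = 4 ⇒ p = 1/2, and the value is (3)·(1/2) − 2 = -1/2.
For Firm B: with q = P(High), equating Enter's and Stay's payoffs gives 4q − 3 = −4q + 2 ⇒ q = 5/8.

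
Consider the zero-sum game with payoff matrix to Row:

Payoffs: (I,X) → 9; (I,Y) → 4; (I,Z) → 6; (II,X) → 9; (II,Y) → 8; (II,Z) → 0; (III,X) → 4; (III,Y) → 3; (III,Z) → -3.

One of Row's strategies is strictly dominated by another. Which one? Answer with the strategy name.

III

I gives a strictly higher payoff than III against every column: 9 > 4, 4 > 3, 6 > -3.
So III is strictly dominated and Row never plays it.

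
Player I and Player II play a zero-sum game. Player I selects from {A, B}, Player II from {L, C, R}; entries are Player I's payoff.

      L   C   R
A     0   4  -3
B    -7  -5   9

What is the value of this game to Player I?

Row minima: A → -3, B → -7; maximin = -3.
Column maxima: L → 0, C → 4, R → 9; minimax = 0.
-3 ≠ 0, so there is no saddle point; optimal play is mixed.
C is strictly dominated by L (it gives Player I strictly more in every row), so Player II never plays it.
On the remaining 2×2 (A, B vs L, R):
Let Player I play A with probability p. Expected payoff against L: 0p + (-7)(1−p) = 7p − 7; against R: (-3)p + 9(1−p) = −12p + 9.
Setting these equal: 7p − 7 = −12p + 9 ⇒ 19p = 16 ⇒ p = 16/19, and the value is (7)·(16/19) − 7 = -21/19.
For Player II: with q = P(L), equating A's and B's payoffs gives 3q − 3 = −16q + 9 ⇒ q = 12/19.

-21/19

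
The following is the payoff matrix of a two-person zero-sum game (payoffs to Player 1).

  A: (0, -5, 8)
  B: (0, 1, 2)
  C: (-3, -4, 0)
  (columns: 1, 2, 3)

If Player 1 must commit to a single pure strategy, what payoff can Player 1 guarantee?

Row minima: A → -5, B → 0, C → -4.
The best of these is 0.

0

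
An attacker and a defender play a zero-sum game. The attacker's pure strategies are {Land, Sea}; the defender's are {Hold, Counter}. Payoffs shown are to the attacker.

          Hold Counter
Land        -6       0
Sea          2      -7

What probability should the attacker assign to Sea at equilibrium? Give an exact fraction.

2/5

Row minima: Land → -6, Sea → -7; maximin = -6.
Column maxima: Hold → 2, Counter → 0; minimax = 0.
-6 ≠ 0, so there is no saddle point; optimal play is mixed.
Let the attacker play Land with probability p. Expected payoff against Hold: (-6)p + 2(1−p) = −8p + 2; against Counter: 0p + (-7)(1−p) = 7p − 7.
Setting these equal: −8p + 2 = 7p − 7 ⇒ −15p = -9 ⇒ p = 3/5, and the value is (-8)·(3/5) + 2 = -14/5.
For the defender: with q = P(Hold), equating Land's and Sea's payoffs gives −6q = 9q − 7 ⇒ q = 7/15.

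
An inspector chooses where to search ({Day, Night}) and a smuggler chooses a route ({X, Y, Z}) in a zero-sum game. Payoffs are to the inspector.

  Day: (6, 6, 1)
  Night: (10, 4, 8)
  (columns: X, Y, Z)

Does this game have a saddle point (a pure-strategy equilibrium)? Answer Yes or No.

No

Row minima: Day → 1, Night → 4; maximin = 4.
Column maxima: X → 10, Y → 6, Z → 8; minimax = 6.
4 ≠ 6, so no pure-strategy equilibrium exists.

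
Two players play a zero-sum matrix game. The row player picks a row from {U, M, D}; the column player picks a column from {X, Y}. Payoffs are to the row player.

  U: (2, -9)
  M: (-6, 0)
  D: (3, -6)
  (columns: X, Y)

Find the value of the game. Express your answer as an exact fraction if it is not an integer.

-12/5

Row minima: U → -9, M → -6, D → -6; maximin = -6.
Column maxima: X → 3, Y → 0; minimax = 0.
-6 ≠ 0, so there is no saddle point; optimal play is mixed.
U is strictly dominated by D, so the row player never plays it.
On the remaining 2×2 (M, D vs X, Y):
Let the row player play M with probability p. Expected payoff against X: (-6)p + 3(1−p) = −9p + 3; against Y: 0p + (-6)(1−p) = 6p − 6.
Setting these equal: −9p + 3 = 6p − 6 ⇒ −15p = -9 ⇒ p = 3/5, and the value is (-9)·(3/5) + 3 = -12/5.
For the column player: with q = P(X), equating M's and D's payoffs gives −6q = 9q − 6 ⇒ q = 2/5.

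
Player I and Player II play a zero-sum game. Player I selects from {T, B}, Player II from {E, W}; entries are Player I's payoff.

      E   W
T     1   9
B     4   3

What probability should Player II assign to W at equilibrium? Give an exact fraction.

1/3

Row minima: T → 1, B → 3; maximin = 3.
Column maxima: E → 4, W → 9; minimax = 4.
3 ≠ 4, so there is no saddle point; optimal play is mixed.
Let Player I play T with probability p. Expected payoff against E: 1p + 4(1−p) = −3p + 4; against W: 9p + 3(1−p) = 6p + 3.
Setting these equal: −3p + 4 = 6p + 3 ⇒ −9p = -1 ⇒ p = 1/9, and the value is (-3)·(1/9) + 4 = 11/3.
For Player II: with q = P(E), equating T's and B's payoffs gives −8q + 9 = q + 3 ⇒ q = 2/3.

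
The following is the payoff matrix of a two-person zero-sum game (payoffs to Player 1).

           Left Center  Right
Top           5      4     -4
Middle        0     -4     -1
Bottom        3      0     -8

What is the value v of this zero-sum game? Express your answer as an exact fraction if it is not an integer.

-20/11

Row minima: Top → -4, Middle → -4, Bottom → -8; maximin = -4.
Column maxima: Left → 5, Center → 4, Right → -1; minimax = -1.
-4 ≠ -1, so there is no saddle point; optimal play is mixed.
Bottom is strictly dominated by Top, so Player 1 never plays it.
Left is strictly dominated by Center (it gives Player 1 strictly more in every row), so Player 2 never plays it.
On the remaining 2×2 (Top, Middle vs Center, Right):
Let Player 1 play Top with probability p. Expected payoff against Center: 4p + (-4)(1−p) = 8p − 4; against Right: (-4)p + (-1)(1−p) = −3p − 1.
Setting these equal: 8p − 4 = −3p − 1 ⇒ 11p = 3 ⇒ p = 3/11, and the value is (8)·(3/11) − 4 = -20/11.
For Player 2: with q = P(Center), equating Top's and Middle's payoffs gives 8q − 4 = −3q − 1 ⇒ q = 3/11.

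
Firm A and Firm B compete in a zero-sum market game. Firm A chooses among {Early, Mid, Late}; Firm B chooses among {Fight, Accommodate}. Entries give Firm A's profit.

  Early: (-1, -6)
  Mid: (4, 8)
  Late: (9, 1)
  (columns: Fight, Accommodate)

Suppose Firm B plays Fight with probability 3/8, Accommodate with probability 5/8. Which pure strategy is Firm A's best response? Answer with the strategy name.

Mid

Expected payoff of Early: (3/8)·(-1) + (5/8)·(-6) = -33/8.
Expected payoff of Mid: (3/8)·4 + (5/8)·8 = 13/2.
Expected payoff of Late: (3/8)·9 + (5/8)·1 = 4.
The largest is 13/2, so Firm A's best response is Mid.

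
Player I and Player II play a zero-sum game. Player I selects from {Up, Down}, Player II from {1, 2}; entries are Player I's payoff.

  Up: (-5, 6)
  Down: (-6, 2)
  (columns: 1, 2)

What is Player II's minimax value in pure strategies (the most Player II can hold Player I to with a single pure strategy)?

Column maxima: 1 → -5, 2 → 6.
The smallest of these is -5.

-5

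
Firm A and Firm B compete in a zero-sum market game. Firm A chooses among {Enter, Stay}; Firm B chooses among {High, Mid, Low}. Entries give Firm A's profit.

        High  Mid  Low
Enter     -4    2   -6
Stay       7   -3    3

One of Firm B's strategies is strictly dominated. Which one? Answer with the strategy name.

High

Low holds Firm A's payoff strictly below High in every row: -6 < -4, 3 < 7.
So High is strictly dominated for Firm B.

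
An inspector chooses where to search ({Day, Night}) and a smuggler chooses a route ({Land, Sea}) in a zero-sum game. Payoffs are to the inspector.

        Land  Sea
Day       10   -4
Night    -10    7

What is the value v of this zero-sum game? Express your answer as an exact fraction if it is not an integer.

30/31

Row minima: Day → -4, Night → -10; maximin = -4.
Column maxima: Land → 10, Sea → 7; minimax = 7.
-4 ≠ 7, so there is no saddle point; optimal play is mixed.
Let the inspector play Day with probability p. Expected payoff against Land: 10p + (-10)(1−p) = 20p − 10; against Sea: (-4)p + 7(1−p) = −11p + 7.
Setting these equal: 20p − 10 = −11p + 7 ⇒ 31p = 17 ⇒ p = 17/31, and the value is (20)·(17/31) − 10 = 30/31.
For the smuggler: with q = P(Land), equating Day's and Night's payoffs gives 14q − 4 = −17q + 7 ⇒ q = 11/31.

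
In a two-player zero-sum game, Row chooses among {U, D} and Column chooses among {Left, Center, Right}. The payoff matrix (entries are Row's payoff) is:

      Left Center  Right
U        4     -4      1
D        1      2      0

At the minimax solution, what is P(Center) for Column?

Row minima: U → -4, D → 0; maximin = 0.
Column maxima: Left → 4, Center → 2, Right → 1; minimax = 1.
0 ≠ 1, so there is no saddle point; optimal play is mixed.
Left is strictly dominated by Right (it gives Row strictly more in every row), so Column never plays it.
On the remaining 2×2 (U, D vs Center, Right):
Let Row play U with probability p. Expected payoff against Center: (-4)p + 2(1−p) = −6p + 2; against Right: 1p + 0(1−p) = p.
Setting these equal: −6p + 2 = p ⇒ −7p = -2 ⇒ p = 2/7, and the value is (-6)·(2/7) + 2 = 2/7.
For Column: with q = P(Center), equating U's and D's payoffs gives −5q + 1 = 2q ⇒ q = 1/7.

1/7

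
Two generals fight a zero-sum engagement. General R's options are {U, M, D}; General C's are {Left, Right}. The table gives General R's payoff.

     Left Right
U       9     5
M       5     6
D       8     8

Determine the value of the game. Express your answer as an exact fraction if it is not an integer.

8

Row minima: U → 5, M → 5, D → 8; maximin = 8.
Column maxima: Left → 9, Right → 8; minimax = 8.
Since maximin = minimax = 8, there is a saddle point and the value is 8.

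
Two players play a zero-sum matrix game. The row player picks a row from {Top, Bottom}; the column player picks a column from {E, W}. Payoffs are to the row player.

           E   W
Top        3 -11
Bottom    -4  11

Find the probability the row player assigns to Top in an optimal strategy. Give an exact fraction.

Row minima: Top → -11, Bottom → -4; maximin = -4.
Column maxima: E → 3, W → 11; minimax = 3.
-4 ≠ 3, so there is no saddle point; optimal play is mixed.
Let the row player play Top with probability p. Expected payoff against E: 3p + (-4)(1−p) = 7p − 4; against W: (-11)p + 11(1−p) = −22p + 11.
Setting these equal: 7p − 4 = −22p + 11 ⇒ 29p = 15 ⇒ p = 15/29, and the value is (7)·(15/29) − 4 = -11/29.
For the column player: with q = P(E), equating Top's and Bottom's payoffs gives 14q − 11 = −15q + 11 ⇒ q = 22/29.

15/29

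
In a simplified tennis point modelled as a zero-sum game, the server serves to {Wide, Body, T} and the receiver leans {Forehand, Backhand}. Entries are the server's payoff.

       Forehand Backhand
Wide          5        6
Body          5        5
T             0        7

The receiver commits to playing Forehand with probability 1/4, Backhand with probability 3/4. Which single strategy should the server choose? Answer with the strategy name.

Expected payoff of Wide: (1/4)·5 + (3/4)·6 = 23/4.
Expected payoff of Body: (1/4)·5 + (3/4)·5 = 5.
Expected payoff of T: (1/4)·0 + (3/4)·7 = 21/4.
The largest is 23/4, so the server's best response is Wide.

Wide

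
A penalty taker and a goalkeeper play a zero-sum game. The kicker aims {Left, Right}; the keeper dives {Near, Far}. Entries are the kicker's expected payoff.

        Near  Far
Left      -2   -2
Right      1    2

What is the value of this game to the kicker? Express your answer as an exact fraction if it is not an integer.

Row minima: Left → -2, Right → 1; maximin = 1.
Column maxima: Near → 1, Far → 2; minimax = 1.
Since maximin = minimax = 1, there is a saddle point and the value is 1.

1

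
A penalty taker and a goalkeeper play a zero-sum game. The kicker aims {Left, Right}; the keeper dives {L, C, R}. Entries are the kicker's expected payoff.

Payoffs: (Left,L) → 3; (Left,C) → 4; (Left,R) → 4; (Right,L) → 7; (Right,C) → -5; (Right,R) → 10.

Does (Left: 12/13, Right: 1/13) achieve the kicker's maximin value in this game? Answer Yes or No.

Against L this mix gives (12/13)·3 + (1/13)·7 = 43/13.
Against C this mix gives (12/13)·4 + (1/13)·(-5) = 43/13.
Against R this mix gives (12/13)·4 + (1/13)·10 = 58/13.
All of the keeper's active replies (L, C) yield 43/13, and no column does worse for the kicker. The mix makes the keeper indifferent and guarantees 43/13, so it is optimal.

Yes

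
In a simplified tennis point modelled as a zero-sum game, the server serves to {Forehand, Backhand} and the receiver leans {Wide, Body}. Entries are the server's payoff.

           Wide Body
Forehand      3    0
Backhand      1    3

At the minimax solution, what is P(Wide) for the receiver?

3/5

Row minima: Forehand → 0, Backhand → 1; maximin = 1.
Column maxima: Wide → 3, Body → 3; minimax = 3.
1 ≠ 3, so there is no saddle point; optimal play is mixed.
Let the server play Forehand with probability p. Expected payoff against Wide: 3p + 1(1−p) = 2p + 1; against Body: 0p + 3(1−p) = −3p + 3.
Setting these equal: 2p + 1 = −3p + 3 ⇒ 5p = 2 ⇒ p = 2/5, and the value is (2)·(2/5) + 1 = 9/5.
For the receiver: with q = P(Wide), equating Forehand's and Backhand's payoffs gives 3q = −2q + 3 ⇒ q = 3/5.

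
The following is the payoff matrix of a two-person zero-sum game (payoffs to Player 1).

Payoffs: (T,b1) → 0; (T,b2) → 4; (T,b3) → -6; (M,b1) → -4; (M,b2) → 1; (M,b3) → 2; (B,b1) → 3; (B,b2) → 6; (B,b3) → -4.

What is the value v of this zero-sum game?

Row minima: T → -6, M → -4, B → -4; maximin = -4.
Column maxima: b1 → 3, b2 → 6, b3 → 2; minimax = 2.
-4 ≠ 2, so there is no saddle point; optimal play is mixed.
T is strictly dominated by B, so Player 1 never plays it.
b2 is strictly dominated by b1 (it gives Player 1 strictly more in every row), so Player 2 never plays it.
On the remaining 2×2 (M, B vs b1, b3):
Let Player 1 play M with probability p. Expected payoff against b1: (-4)p + 3(1−p) = −7p + 3; against b3: 2p + (-4)(1−p) = 6p − 4.
Setting these equal: −7p + 3 = 6p − 4 ⇒ −13p = -7 ⇒ p = 7/13, and the value is (-7)·(7/13) + 3 = -10/13.
For Player 2: with q = P(b1), equating M's and B's payoffs gives −6q + 2 = 7q − 4 ⇒ q = 6/13.

-10/13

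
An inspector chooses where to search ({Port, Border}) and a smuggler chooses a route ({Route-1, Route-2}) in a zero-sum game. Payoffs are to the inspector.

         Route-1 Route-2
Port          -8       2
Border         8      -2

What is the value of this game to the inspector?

0

Row minima: Port → -8, Border → -2; maximin = -2.
Column maxima: Route-1 → 8, Route-2 → 2; minimax = 2.
-2 ≠ 2, so there is no saddle point; optimal play is mixed.
Let the inspector play Port with probability p. Expected payoff against Route-1: (-8)p + 8(1−p) = −16p + 8; against Route-2: 2p + (-2)(1−p) = 4p − 2.
Setting these equal: −16p + 8 = 4p − 2 ⇒ −20p = -10 ⇒ p = 1/2, and the value is (-16)·(1/2) + 8 = 0.
For the smuggler: with q = P(Route-1), equating Port's and Border's payoffs gives −10q + 2 = 10q − 2 ⇒ q = 1/5.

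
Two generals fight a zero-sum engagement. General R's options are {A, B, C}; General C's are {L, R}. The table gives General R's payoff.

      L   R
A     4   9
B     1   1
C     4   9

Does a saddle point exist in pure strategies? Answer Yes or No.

Row minima: A → 4, B → 1, C → 4; maximin = 4.
Column maxima: L → 4, R → 9; minimax = 4.
maximin = minimax = 4, so a saddle point exists.

Yes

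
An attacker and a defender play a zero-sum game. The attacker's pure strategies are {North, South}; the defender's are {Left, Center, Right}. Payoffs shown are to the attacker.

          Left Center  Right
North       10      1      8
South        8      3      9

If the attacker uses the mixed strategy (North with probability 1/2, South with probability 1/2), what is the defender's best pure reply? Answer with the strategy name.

If the defender plays Left, the attacker's expected payoff is (1/2)·10 + (1/2)·8 = 9.
If the defender plays Center, the attacker's expected payoff is (1/2)·1 + (1/2)·3 = 2.
If the defender plays Right, the attacker's expected payoff is (1/2)·8 + (1/2)·9 = 17/2.
The defender minimizes the attacker's payoff; the smallest is 2, so the best response is Center.

Center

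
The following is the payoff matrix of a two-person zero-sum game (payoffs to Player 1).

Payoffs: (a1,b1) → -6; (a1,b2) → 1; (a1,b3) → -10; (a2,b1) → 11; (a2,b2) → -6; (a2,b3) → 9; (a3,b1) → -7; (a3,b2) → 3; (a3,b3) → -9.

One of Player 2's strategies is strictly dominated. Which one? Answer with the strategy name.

b1

b3 holds Player 1's payoff strictly below b1 in every row: -10 < -6, 9 < 11, -9 < -7.
So b1 is strictly dominated for Player 2.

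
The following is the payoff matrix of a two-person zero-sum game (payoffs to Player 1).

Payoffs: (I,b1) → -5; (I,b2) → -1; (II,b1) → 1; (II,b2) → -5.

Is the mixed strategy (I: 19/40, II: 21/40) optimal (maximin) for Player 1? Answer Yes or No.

Against b1 this mix gives (19/40)·(-5) + (21/40)·1 = -37/20.
Against b2 this mix gives (19/40)·(-1) + (21/40)·(-5) = -31/10.
Player 2 will play b2, holding Player 1 to -31/10. Shifting weight toward the row that does better against b2 would raise this floor (the equalizing mix achieves -13/5 against both b2 and b1), so the proposed strategy is not optimal.

No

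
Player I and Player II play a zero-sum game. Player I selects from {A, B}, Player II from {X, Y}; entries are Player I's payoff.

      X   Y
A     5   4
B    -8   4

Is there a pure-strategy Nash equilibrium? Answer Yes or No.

Yes

Row minima: A → 4, B → -8; maximin = 4.
Column maxima: X → 5, Y → 4; minimax = 4.
maximin = minimax = 4, so a saddle point exists.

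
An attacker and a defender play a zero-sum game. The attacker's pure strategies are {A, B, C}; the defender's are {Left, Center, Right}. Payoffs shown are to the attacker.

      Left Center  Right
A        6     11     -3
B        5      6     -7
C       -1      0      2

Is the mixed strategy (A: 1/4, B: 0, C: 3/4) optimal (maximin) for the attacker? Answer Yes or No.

Against Left this mix gives (1/4)·6 + (3/4)·(-1) = 3/4.
Against Center this mix gives (1/4)·11 + (3/4)·0 = 11/4.
Against Right this mix gives (1/4)·(-3) + (3/4)·2 = 3/4.
All of the defender's active replies (Left, Right) yield 3/4, and no column does worse for the attacker. The mix makes the defender indifferent and guarantees 3/4, so it is optimal.

Yes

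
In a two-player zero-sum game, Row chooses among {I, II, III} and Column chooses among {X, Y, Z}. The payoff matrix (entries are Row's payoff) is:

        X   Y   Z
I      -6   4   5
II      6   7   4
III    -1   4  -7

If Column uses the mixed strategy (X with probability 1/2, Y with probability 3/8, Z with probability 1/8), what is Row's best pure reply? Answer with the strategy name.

II

Expected payoff of I: (1/2)·(-6) + (3/8)·4 + (1/8)·5 = -7/8.
Expected payoff of II: (1/2)·6 + (3/8)·7 + (1/8)·4 = 49/8.
Expected payoff of III: (1/2)·(-1) + (3/8)·4 + (1/8)·(-7) = 1/8.
The largest is 49/8, so Row's best response is II.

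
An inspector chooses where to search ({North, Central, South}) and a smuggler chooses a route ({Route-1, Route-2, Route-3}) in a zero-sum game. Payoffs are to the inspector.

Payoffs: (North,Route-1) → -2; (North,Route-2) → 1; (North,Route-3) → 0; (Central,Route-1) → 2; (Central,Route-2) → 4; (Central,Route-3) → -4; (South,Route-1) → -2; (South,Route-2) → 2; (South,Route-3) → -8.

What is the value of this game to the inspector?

Row minima: North → -2, Central → -4, South → -8; maximin = -2.
Column maxima: Route-1 → 2, Route-2 → 4, Route-3 → 0; minimax = 0.
-2 ≠ 0, so there is no saddle point; optimal play is mixed.
South is strictly dominated by Central, so the inspector never plays it.
Route-2 is strictly dominated by Route-1 (it gives the inspector strictly more in every row), so the smuggler never plays it.
On the remaining 2×2 (North, Central vs Route-1, Route-3):
Let the inspector play North with probability p. Expected payoff against Route-1: (-2)p + 2(1−p) = −4p + 2; against Route-3: 0p + (-4)(1−p) = 4p − 4.
Setting these equal: −4p + 2 = 4p − 4 ⇒ −8p = -6 ⇒ p = 3/4, and the value is (-4)·(3/4) + 2 = -1.
For the smuggler: with q = P(Route-1), equating North's and Central's payoffs gives −2q = 6q − 4 ⇒ q = 1/2.

-1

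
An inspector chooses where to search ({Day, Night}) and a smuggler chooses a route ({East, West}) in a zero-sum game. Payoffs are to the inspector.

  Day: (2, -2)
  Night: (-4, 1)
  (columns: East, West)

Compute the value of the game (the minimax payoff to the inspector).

Row minima: Day → -2, Night → -4; maximin = -2.
Column maxima: East → 2, West → 1; minimax = 1.
-2 ≠ 1, so there is no saddle point; optimal play is mixed.
Let the inspector play Day with probability p. Expected payoff against East: 2p + (-4)(1−p) = 6p − 4; against West: (-2)p + 1(1−p) = −3p + 1.
Setting these equal: 6p − 4 = −3p + 1 ⇒ 9p = 5 ⇒ p = 5/9, and the value is (6)·(5/9) − 4 = -2/3.
For the smuggler: with q = P(East), equating Day's and Night's payoffs gives 4q − 2 = −5q + 1 ⇒ q = 1/3.

-2/3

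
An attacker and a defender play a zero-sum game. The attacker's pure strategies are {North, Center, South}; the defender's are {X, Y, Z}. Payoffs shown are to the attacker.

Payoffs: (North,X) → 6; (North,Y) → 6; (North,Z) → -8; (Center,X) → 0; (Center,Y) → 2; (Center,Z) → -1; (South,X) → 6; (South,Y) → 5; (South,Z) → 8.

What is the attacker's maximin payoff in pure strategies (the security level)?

5

Row minima: North → -8, Center → -1, South → 5.
The best of these is 5.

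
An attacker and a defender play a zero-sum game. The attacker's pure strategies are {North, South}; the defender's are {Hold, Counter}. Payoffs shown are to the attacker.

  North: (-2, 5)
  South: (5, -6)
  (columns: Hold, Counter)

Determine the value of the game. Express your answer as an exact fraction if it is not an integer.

13/18

Row minima: North → -2, South → -6; maximin = -2.
Column maxima: Hold → 5, Counter → 5; minimax = 5.
-2 ≠ 5, so there is no saddle point; optimal play is mixed.
Let the attacker play North with probability p. Expected payoff against Hold: (-2)p + 5(1−p) = −7p + 5; against Counter: 5p + (-6)(1−p) = 11p − 6.
Setting these equal: −7p + 5 = 11p − 6 ⇒ −18p = -11 ⇒ p = 11/18, and the value is (-7)·(11/18) + 5 = 13/18.
For the defender: with q = P(Hold), equating North's and South's payoffs gives −7q + 5 = 11q − 6 ⇒ q = 11/18.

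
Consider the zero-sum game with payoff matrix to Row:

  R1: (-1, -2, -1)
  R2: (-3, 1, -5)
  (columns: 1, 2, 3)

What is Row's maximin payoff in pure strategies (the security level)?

-2

Row minima: R1 → -2, R2 → -5.
The best of these is -2.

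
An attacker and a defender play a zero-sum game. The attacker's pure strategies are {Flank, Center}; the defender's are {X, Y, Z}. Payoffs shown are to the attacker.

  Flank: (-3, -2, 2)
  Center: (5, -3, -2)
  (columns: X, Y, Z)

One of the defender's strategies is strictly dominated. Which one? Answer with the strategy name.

Y holds the attacker's payoff strictly below Z in every row: -2 < 2, -3 < -2.
So Z is strictly dominated for the defender.

Z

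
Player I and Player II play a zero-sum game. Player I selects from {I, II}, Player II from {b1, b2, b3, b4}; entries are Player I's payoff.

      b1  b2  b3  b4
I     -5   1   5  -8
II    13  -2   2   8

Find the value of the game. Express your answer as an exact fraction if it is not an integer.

Row minima: I → -8, II → -2; maximin = -2.
Column maxima: b1 → 13, b2 → 1, b3 → 5, b4 → 8; minimax = 1.
-2 ≠ 1, so there is no saddle point; optimal play is mixed.
b1 is strictly dominated by b4 (it gives Player I strictly more in every row), so Player II never plays it.
b3 is strictly dominated by b2 (it gives Player I strictly more in every row), so Player II never plays it.
On the remaining 2×2 (I, II vs b2, b4):
Let Player I play I with probability p. Expected payoff against b2: 1p + (-2)(1−p) = 3p − 2; against b4: (-8)p + 8(1−p) = −16p + 8.
Setting these equal: 3p − 2 = −16p + 8 ⇒ 19p = 10 ⇒ p = 10/19, and the value is (3)·(10/19) − 2 = -8/19.
For Player II: with q = P(b2), equating I's and II's payoffs gives 9q − 8 = −10q + 8 ⇒ q = 16/19.

-8/19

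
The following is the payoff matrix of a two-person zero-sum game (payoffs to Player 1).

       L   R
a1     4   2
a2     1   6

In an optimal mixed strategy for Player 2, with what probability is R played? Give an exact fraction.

3/7

Row minima: a1 → 2, a2 → 1; maximin = 2.
Column maxima: L → 4, R → 6; minimax = 4.
2 ≠ 4, so there is no saddle point; optimal play is mixed.
Let Player 1 play a1 with probability p. Expected payoff against L: 4p + 1(1−p) = 3p + 1; against R: 2p + 6(1−p) = −4p + 6.
Setting these equal: 3p + 1 = −4p + 6 ⇒ 7p = 5 ⇒ p = 5/7, and the value is (3)·(5/7) + 1 = 22/7.
For Player 2: with q = P(L), equating a1's and a2's payoffs gives 2q + 2 = −5q + 6 ⇒ q = 4/7.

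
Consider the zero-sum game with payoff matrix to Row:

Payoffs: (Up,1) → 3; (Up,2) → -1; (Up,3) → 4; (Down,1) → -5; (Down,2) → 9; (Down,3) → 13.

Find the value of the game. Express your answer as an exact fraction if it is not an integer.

Row minima: Up → -1, Down → -5; maximin = -1.
Column maxima: 1 → 3, 2 → 9, 3 → 13; minimax = 3.
-1 ≠ 3, so there is no saddle point; optimal play is mixed.
3 is strictly dominated by 1 (it gives Row strictly more in every row), so Column never plays it.
On the remaining 2×2 (Up, Down vs 1, 2):
Let Row play Up with probability p. Expected payoff against 1: 3p + (-5)(1−p) = 8p − 5; against 2: (-1)p + 9(1−p) = −10p + 9.
Setting these equal: 8p − 5 = −10p + 9 ⇒ 18p = 14 ⇒ p = 7/9, and the value is (8)·(7/9) − 5 = 11/9.
For Column: with q = P(1), equating Up's and Down's payoffs gives 4q − 1 = −14q + 9 ⇒ q = 5/9.

11/9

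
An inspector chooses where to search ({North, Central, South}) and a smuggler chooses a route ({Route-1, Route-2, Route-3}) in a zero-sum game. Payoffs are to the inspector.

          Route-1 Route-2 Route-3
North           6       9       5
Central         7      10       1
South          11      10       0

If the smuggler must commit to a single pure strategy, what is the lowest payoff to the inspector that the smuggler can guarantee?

Column maxima: Route-1 → 11, Route-2 → 10, Route-3 → 5.
The smallest of these is 5.

5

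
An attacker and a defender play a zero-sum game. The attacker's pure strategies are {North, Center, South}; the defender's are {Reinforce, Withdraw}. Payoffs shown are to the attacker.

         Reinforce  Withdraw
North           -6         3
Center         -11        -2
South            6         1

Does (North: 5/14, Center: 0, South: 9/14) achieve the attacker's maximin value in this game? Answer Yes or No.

Yes

Against Reinforce this mix gives (5/14)·(-6) + (9/14)·6 = 12/7.
Against Withdraw this mix gives (5/14)·3 + (9/14)·1 = 12/7.
All of the defender's active replies (Reinforce, Withdraw) yield 12/7, and no column does worse for the attacker. The mix makes the defender indifferent and guarantees 12/7, so it is optimal.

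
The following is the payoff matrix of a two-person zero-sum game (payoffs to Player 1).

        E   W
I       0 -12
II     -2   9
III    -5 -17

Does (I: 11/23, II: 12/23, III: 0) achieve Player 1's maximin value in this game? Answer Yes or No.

Yes

Against E this mix gives (11/23)·0 + (12/23)·(-2) = -24/23.
Against W this mix gives (11/23)·(-12) + (12/23)·9 = -24/23.
All of Player 2's active replies (E, W) yield -24/23, and no column does worse for Player 1. The mix makes Player 2 indifferent and guarantees -24/23, so it is optimal.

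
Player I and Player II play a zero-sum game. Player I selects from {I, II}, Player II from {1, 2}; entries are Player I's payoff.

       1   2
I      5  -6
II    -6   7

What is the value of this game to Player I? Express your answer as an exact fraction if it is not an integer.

Row minima: I → -6, II → -6; maximin = -6.
Column maxima: 1 → 5, 2 → 7; minimax = 5.
-6 ≠ 5, so there is no saddle point; optimal play is mixed.
Let Player I play I with probability p. Expected payoff against 1: 5p + (-6)(1−p) = 11p − 6; against 2: (-6)p + 7(1−p) = −13p + 7.
Setting these equal: 11p − 6 = −13p + 7 ⇒ 24p = 13 ⇒ p = 13/24, and the value is (11)·(13/24) − 6 = -1/24.
For Player II: with q = P(1), equating I's and II's payoffs gives 11q − 6 = −13q + 7 ⇒ q = 13/24.

-1/24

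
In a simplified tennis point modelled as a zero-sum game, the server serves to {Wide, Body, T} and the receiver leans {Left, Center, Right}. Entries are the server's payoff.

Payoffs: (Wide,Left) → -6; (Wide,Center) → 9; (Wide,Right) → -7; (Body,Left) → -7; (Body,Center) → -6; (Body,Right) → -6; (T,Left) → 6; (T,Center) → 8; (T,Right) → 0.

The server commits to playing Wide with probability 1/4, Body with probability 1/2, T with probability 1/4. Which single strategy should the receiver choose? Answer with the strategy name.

If the receiver plays Left, the server's expected payoff is (1/4)·(-6) + (1/2)·(-7) + (1/4)·6 = -7/2.
If the receiver plays Center, the server's expected payoff is (1/4)·9 + (1/2)·(-6) + (1/4)·8 = 5/4.
If the receiver plays Right, the server's expected payoff is (1/4)·(-7) + (1/2)·(-6) + (1/4)·0 = -19/4.
The receiver minimizes the server's payoff; the smallest is -19/4, so the best response is Right.

Right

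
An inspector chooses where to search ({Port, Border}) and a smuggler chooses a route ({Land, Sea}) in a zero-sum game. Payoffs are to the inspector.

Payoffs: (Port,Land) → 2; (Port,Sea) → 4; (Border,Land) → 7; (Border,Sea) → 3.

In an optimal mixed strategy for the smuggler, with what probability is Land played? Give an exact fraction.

Row minima: Port → 2, Border → 3; maximin = 3.
Column maxima: Land → 7, Sea → 4; minimax = 4.
3 ≠ 4, so there is no saddle point; optimal play is mixed.
Let the inspector play Port with probability p. Expected payoff against Land: 2p + 7(1−p) = −5p + 7; against Sea: 4p + 3(1−p) = p + 3.
Setting these equal: −5p + 7 = p + 3 ⇒ −6p = -4 ⇒ p = 2/3, and the value is (-5)·(2/3) + 7 = 11/3.
For the smuggler: with q = P(Land), equating Port's and Border's payoffs gives −2q + 4 = 4q + 3 ⇒ q = 1/6.

1/6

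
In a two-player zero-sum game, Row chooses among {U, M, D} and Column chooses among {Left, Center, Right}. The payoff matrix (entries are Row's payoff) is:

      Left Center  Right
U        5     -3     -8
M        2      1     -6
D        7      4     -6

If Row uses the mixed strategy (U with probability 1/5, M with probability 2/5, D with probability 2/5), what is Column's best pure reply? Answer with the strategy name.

Right

If Column plays Left, Row's expected payoff is (1/5)·5 + (2/5)·2 + (2/5)·7 = 23/5.
If Column plays Center, Row's expected payoff is (1/5)·(-3) + (2/5)·1 + (2/5)·4 = 7/5.
If Column plays Right, Row's expected payoff is (1/5)·(-8) + (2/5)·(-6) + (2/5)·(-6) = -32/5.
Column minimizes Row's payoff; the smallest is -32/5, so the best response is Right.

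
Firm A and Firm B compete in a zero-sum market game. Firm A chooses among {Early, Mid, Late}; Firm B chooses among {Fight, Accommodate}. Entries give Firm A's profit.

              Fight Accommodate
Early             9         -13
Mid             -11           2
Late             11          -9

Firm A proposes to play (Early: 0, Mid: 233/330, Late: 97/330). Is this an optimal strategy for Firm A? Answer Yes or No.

Against Fight this mix gives (233/330)·(-11) + (97/330)·11 = -68/15.
Against Accommodate this mix gives (233/330)·2 + (97/330)·(-9) = -37/30.
Firm B will play Fight, holding Firm A to -68/15. Shifting weight toward the row that does better against Fight would raise this floor (the equalizing mix achieves -7/3 against both Fight and Accommodate), so the proposed strategy is not optimal.

No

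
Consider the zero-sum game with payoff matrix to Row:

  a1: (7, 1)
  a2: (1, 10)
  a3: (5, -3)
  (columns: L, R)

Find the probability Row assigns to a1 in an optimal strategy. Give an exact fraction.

Row minima: a1 → 1, a2 → 1, a3 → -3; maximin = 1.
Column maxima: L → 7, R → 10; minimax = 7.
1 ≠ 7, so there is no saddle point; optimal play is mixed.
a3 is strictly dominated by a1, so Row never plays it.
On the remaining 2×2 (a1, a2 vs L, R):
Let Row play a1 with probability p. Expected payoff against L: 7p + 1(1−p) = 6p + 1; against R: 1p + 10(1−p) = −9p + 10.
Setting these equal: 6p + 1 = −9p + 10 ⇒ 15p = 9 ⇒ p = 3/5, and the value is (6)·(3/5) + 1 = 23/5.
For Column: with q = P(L), equating a1's and a2's payoffs gives 6q + 1 = −9q + 10 ⇒ q = 3/5.

3/5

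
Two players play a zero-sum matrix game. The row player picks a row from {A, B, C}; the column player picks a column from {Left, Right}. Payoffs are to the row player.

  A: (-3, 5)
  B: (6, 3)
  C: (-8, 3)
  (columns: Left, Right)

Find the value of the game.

39/11

Row minima: A → -3, B → 3, C → -8; maximin = 3.
Column maxima: Left → 6, Right → 5; minimax = 5.
3 ≠ 5, so there is no saddle point; optimal play is mixed.
C is strictly dominated by A, so the row player never plays it.
On the remaining 2×2 (A, B vs Left, Right):
Let the row player play A with probability p. Expected payoff against Left: (-3)p + 6(1−p) = −9p + 6; against Right: 5p + 3(1−p) = 2p + 3.
Setting these equal: −9p + 6 = 2p + 3 ⇒ −11p = -3 ⇒ p = 3/11, and the value is (-9)·(3/11) + 6 = 39/11.
For the column player: with q = P(Left), equating A's and B's payoffs gives −8q + 5 = 3q + 3 ⇒ q = 2/11.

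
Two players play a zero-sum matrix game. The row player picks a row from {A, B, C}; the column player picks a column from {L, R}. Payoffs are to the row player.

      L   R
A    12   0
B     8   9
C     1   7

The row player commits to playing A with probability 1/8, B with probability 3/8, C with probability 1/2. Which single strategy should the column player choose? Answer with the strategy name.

L

If the column player plays L, the row player's expected payoff is (1/8)·12 + (3/8)·8 + (1/2)·1 = 5.
If the column player plays R, the row player's expected payoff is (1/8)·0 + (3/8)·9 + (1/2)·7 = 55/8.
The column player minimizes the row player's payoff; the smallest is 5, so the best response is L.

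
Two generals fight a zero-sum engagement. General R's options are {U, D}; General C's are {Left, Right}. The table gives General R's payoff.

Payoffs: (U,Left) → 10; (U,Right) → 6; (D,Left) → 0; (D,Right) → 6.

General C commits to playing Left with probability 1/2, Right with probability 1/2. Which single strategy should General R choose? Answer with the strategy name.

U

Expected payoff of U: (1/2)·10 + (1/2)·6 = 8.
Expected payoff of D: (1/2)·0 + (1/2)·6 = 3.
The largest is 8, so General R's best response is U.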